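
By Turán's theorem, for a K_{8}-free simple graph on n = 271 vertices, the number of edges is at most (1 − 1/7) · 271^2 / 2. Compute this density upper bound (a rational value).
Turán density bound = (6/7) · 271^2/2 = 220323/7 ≈ 31474.7143

Turán's theorem: ex(n, K_{r+1}) is achieved by the complete r-partite Turán graph T(n, r) with parts as balanced as possible, and is at most (1 − 1/r) · n^2/2. For r = 7, n = 271: the density bound is (6/7) · 73441/2 = 220323/7 ≈ 31474.7143. The integer-valued extremum is e(T(271, 7)) = 31474, which is strictly less than the density bound 220323/7 since 7 ∤ 271 (the parts of T(271, 7) cannot all be equal).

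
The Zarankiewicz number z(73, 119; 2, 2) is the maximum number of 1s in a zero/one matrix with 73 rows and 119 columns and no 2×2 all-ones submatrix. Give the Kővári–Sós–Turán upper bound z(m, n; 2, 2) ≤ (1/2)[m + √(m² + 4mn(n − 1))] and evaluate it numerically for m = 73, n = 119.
z(73, 119; 2, 2) ≤ (1/2)[73 + √(73² + 4·73·119·118)] = (1/2)[73 + √4105593] = 1049.6131

Kővári–Sós–Turán: let r_1, ..., r_73 be the row sums and z = Σ r_i the total number of 1s. Each pair of columns can share at most one row with both entries 1 (else a 2×2 all-ones block appears), so Σ_i C(r_i, 2) ≤ C(119, 2) = 7021. By convexity Σ_i C(r_i, 2) ≥ 73·C(z/73, 2) = z(z − 73)/(2·73), giving z² − 73z − 73·119·118 ≤ 0 and hence z ≤ (1/2)[73 + √(5329 + 4·1025066)] = (1/2)[73 + √4105593] ≈ (1/2)(73 + 2026.2263) = 1049.6131.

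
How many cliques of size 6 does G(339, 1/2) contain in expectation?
E[# K_6] = C(339, 6) · (1/2)^C(6, 2) = 2016249878188 / 2^15 = 504062469547/8192 ≈ 61531063.177124

For each 6-subset S of vertices (there are C(339, 6) = 2016249878188 such S), let X_S = 1 if S induces a K_6 (all C(6, 2) = 15 edges present). Then P(X_S = 1) = (1/2)^15 = 1/32768. By linearity of expectation, E[# K_6] = C(339, 6) · (1/2)^15 = 2016249878188 / 32768 = 504062469547/8192 ≈ 61531063.177124.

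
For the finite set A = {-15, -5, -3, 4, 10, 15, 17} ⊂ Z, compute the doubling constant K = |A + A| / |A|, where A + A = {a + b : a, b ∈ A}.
K = |A + A| / |A| = 26/7

Enumerate A + A = {a + b : a, b ∈ A}. With |A| = 7, there are |A|^2 = 49 ordered sum pairs; collecting distinct values, A + A = {-30, -20, -18, -11, -10, -8, -6, -5, -1, 0, 1, 2, 5, 7, 8, 10, 12, 14, 19, 20, 21, 25, 27, 30, 32, 34}, so |A + A| = 26. Thus K = 26/7. For comparison, the minimum possible |A + A| over all 7-element sets is 2·7 − 1 = 13 (so min K = 13/7), attained only by arithmetic progressions.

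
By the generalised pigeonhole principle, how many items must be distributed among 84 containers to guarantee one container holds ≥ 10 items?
n = (10 − 1)·84 + 1 = 757

By the generalised pigeonhole principle, to guarantee some box contains ≥ r objects we need more than (r − 1) · k objects total. Threshold: n = (r − 1) · k + 1. With r = 10 and k = 84: n = 9 · 84 + 1 = 756 + 1 = 757. For n = 756 = 9 · 84, we can put exactly 9 objects in every box, avoiding 10 in any single one — so 757 is tight.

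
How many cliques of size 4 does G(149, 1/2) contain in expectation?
E[# K_4] = C(149, 4) · (1/2)^C(4, 2) = 19720001 / 2^6 = 308125.015625

For each 4-subset S of vertices (there are C(149, 4) = 19720001 such S), let X_S = 1 if S induces a K_4 (all C(4, 2) = 6 edges present). Then P(X_S = 1) = (1/2)^6 = 1/64. By linearity of expectation, E[# K_4] = C(149, 4) · (1/2)^6 = 19720001 / 64 = 308125.015625.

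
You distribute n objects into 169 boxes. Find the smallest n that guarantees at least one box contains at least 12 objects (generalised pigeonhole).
n = (12 − 1)·169 + 1 = 1860

By the generalised pigeonhole principle, to guarantee some box contains ≥ r objects we need more than (r − 1) · k objects total. Threshold: n = (r − 1) · k + 1. With r = 12 and k = 169: n = 11 · 169 + 1 = 1859 + 1 = 1860. For n = 1859 = 11 · 169, we can put exactly 11 objects in every box, avoiding 12 in any single one — so 1860 is tight.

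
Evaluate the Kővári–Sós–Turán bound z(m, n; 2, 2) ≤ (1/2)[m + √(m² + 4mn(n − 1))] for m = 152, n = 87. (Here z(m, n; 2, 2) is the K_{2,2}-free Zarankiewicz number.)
z(152, 87; 2, 2) ≤ (1/2)[152 + √(152² + 4·152·87·86)] = (1/2)[152 + √4572160] = 1145.1305

Kővári–Sós–Turán: let r_1, ..., r_152 be the row sums and z = Σ r_i the total number of 1s. Each pair of columns can share at most one row with both entries 1 (else a 2×2 all-ones block appears), so Σ_i C(r_i, 2) ≤ C(87, 2) = 3741. By convexity Σ_i C(r_i, 2) ≥ 152·C(z/152, 2) = z(z − 152)/(2·152), giving z² − 152z − 152·87·86 ≤ 0 and hence z ≤ (1/2)[152 + √(23104 + 4·1137264)] = (1/2)[152 + √4572160] ≈ (1/2)(152 + 2138.261) = 1145.1305.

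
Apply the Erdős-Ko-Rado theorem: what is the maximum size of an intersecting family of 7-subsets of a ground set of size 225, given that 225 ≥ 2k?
max |F| = C(224, 6) = 163995687856

The Erdős-Ko-Rado theorem states: for n ≥ 2k, an intersecting family of k-subsets of an n-element set has size at most C(n − 1, k − 1), with equality for 'star' families {A ⊆ [n] : |A| = k, i ∈ A} (fix an element i). For n = 225, k = 7: C(224, 6) = 163995687856.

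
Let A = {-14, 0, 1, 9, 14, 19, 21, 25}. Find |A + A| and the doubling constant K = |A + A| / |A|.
K = |A + A| / |A| = 34/8 = 17/4

Enumerate A + A = {a + b : a, b ∈ A}. With |A| = 8, there are |A|^2 = 64 ordered sum pairs; collecting distinct values, A + A = {-28, -14, -13, -5, 0, 1, 2, 5, 7, 9, 10, 11, 14, 15, 18, 19, 20, 21, 22, 23, 25, 26, 28, 30, 33, 34, 35, 38, 39, 40, 42, 44, 46, 50}, so |A + A| = 34. Thus K = 34/8 = 17/4. For comparison, the minimum possible |A + A| over all 8-element sets is 2·8 − 1 = 15 (so min K = 15/8), attained only by arithmetic progressions.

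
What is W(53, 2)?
W(53, 2) = 53 + 1 = 54

A 2-term AP is any pair of integers, so a monochromatic 2-AP exists iff some colour is used at least twice. With 53 colours, the colouring i ↦ i on {1, ..., 53} uses each colour once, avoiding any monochromatic pair, so W(53, 2) > 53. For {1, ..., 54}, pigeonhole forces two integers of the same colour, which form a monochromatic 2-AP. Hence W(53, 2) = 54.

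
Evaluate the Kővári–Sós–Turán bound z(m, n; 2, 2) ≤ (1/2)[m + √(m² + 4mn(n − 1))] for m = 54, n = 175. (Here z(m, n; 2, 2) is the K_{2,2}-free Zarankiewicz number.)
z(54, 175; 2, 2) ≤ (1/2)[54 + √(54² + 4·54·175·174)] = (1/2)[54 + √6580116] = 1309.5868

Kővári–Sós–Turán: let r_1, ..., r_54 be the row sums and z = Σ r_i the total number of 1s. Each pair of columns can share at most one row with both entries 1 (else a 2×2 all-ones block appears), so Σ_i C(r_i, 2) ≤ C(175, 2) = 15225. By convexity Σ_i C(r_i, 2) ≥ 54·C(z/54, 2) = z(z − 54)/(2·54), giving z² − 54z − 54·175·174 ≤ 0 and hence z ≤ (1/2)[54 + √(2916 + 4·1644300)] = (1/2)[54 + √6580116] ≈ (1/2)(54 + 2565.1737) = 1309.5868.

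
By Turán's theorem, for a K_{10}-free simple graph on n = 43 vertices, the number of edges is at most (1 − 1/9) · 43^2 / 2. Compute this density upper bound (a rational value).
Turán density bound = (8/9) · 43^2/2 = 7396/9 ≈ 821.7778

Turán's theorem: ex(n, K_{r+1}) is achieved by the complete r-partite Turán graph T(n, r) with parts as balanced as possible, and is at most (1 − 1/r) · n^2/2. For r = 9, n = 43: the density bound is (8/9) · 1849/2 = 7396/9 ≈ 821.7778. The integer-valued extremum is e(T(43, 9)) = 821, which is strictly less than the density bound 7396/9 since 9 ∤ 43 (the parts of T(43, 9) cannot all be equal).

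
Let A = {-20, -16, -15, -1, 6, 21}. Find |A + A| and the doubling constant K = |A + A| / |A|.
K = |A + A| / |A| = 20/6 = 10/3

Enumerate A + A = {a + b : a, b ∈ A}. With |A| = 6, there are |A|^2 = 36 ordered sum pairs; collecting distinct values, A + A = {-40, -36, -35, -32, -31, -30, -21, -17, -16, -14, -10, -9, -2, 1, 5, 6, 12, 20, 27, 42}, so |A + A| = 20. Thus K = 20/6 = 10/3. For comparison, the minimum possible |A + A| over all 6-element sets is 2·6 − 1 = 11 (so min K = 11/6), attained only by arithmetic progressions.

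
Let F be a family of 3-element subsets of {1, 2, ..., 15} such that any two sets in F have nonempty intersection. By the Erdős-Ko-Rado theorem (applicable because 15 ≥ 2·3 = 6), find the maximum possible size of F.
max |F| = C(14, 2) = 91

Erdős-Ko-Rado (1961): when n ≥ 2k, max |F| = C(n−1, k−1). The bound is attained by the star {A : i ∈ A} for any fixed i ∈ [n]. Here C(15−1, 3−1) = C(14, 2) = 91.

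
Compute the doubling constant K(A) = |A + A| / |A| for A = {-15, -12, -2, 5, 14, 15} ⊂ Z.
K = |A + A| / |A| = 20/6 = 10/3

Enumerate A + A = {a + b : a, b ∈ A}. With |A| = 6, there are |A|^2 = 36 ordered sum pairs; collecting distinct values, A + A = {-30, -27, -24, -17, -14, -10, -7, -4, -1, 0, 2, 3, 10, 12, 13, 19, 20, 28, 29, 30}, so |A + A| = 20. Thus K = 20/6 = 10/3. For comparison, the minimum possible |A + A| over all 6-element sets is 2·6 − 1 = 11 (so min K = 11/6), attained only by arithmetic progressions.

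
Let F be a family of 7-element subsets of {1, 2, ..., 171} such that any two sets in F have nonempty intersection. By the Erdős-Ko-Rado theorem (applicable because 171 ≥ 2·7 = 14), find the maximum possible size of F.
max |F| = C(170, 6) = 30663442810

The Erdős-Ko-Rado theorem states: for n ≥ 2k, an intersecting family of k-subsets of an n-element set has size at most C(n − 1, k − 1), with equality for 'star' families {A ⊆ [n] : |A| = k, i ∈ A} (fix an element i). For n = 171, k = 7: C(170, 6) = 30663442810.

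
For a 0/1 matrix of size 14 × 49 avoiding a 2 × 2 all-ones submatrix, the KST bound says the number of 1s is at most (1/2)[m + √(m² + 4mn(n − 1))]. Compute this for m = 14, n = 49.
z(14, 49; 2, 2) ≤ (1/2)[14 + √(14² + 4·14·49·48)] = (1/2)[14 + √131908] = 188.5957

Kővári–Sós–Turán: let r_1, ..., r_14 be the row sums and z = Σ r_i the total number of 1s. Each pair of columns can share at most one row with both entries 1 (else a 2×2 all-ones block appears), so Σ_i C(r_i, 2) ≤ C(49, 2) = 1176. By convexity Σ_i C(r_i, 2) ≥ 14·C(z/14, 2) = z(z − 14)/(2·14), giving z² − 14z − 14·49·48 ≤ 0 and hence z ≤ (1/2)[14 + √(196 + 4·32928)] = (1/2)[14 + √131908] ≈ (1/2)(14 + 363.1914) = 188.5957.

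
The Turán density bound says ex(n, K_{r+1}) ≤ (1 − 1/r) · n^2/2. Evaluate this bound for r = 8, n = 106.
Turán density bound = (7/8) · 106^2/2 = 19663/4 ≈ 4915.75

Turán's theorem: ex(n, K_{r+1}) is achieved by the complete r-partite Turán graph T(n, r) with parts as balanced as possible, and is at most (1 − 1/r) · n^2/2. For r = 8, n = 106: the density bound is (7/8) · 11236/2 = 19663/4 ≈ 4915.75. The integer-valued extremum is e(T(106, 8)) = 4915, which is strictly less than the density bound 19663/4 since 8 ∤ 106 (the parts of T(106, 8) cannot all be equal).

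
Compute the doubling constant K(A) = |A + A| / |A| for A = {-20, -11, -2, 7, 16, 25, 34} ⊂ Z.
K = |A + A| / |A| = 13/7

Enumerate A + A = {a + b : a, b ∈ A}. With |A| = 7, there are |A|^2 = 49 ordered sum pairs; collecting distinct values, A + A = {-40, -31, -22, -13, -4, 5, 14, 23, 32, 41, 50, 59, 68}, so |A + A| = 13. Thus K = 13/7. Here |A + A| = 2|A| − 1 = 13, the minimum possible — so K = 13/7 is minimal, which holds iff A is an arithmetic progression.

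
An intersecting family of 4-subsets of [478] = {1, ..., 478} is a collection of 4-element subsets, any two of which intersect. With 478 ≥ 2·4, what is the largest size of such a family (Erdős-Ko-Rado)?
max |F| = C(477, 3) = 17974950

The Erdős-Ko-Rado theorem states: for n ≥ 2k, an intersecting family of k-subsets of an n-element set has size at most C(n − 1, k − 1), with equality for 'star' families {A ⊆ [n] : |A| = k, i ∈ A} (fix an element i). For n = 478, k = 4: C(477, 3) = 17974950.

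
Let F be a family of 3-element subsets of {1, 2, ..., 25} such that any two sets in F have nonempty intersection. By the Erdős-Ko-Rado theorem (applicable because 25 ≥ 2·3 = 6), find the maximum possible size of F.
max |F| = C(24, 2) = 276

The Erdős-Ko-Rado theorem states: for n ≥ 2k, an intersecting family of k-subsets of an n-element set has size at most C(n − 1, k − 1), with equality for 'star' families {A ⊆ [n] : |A| = k, i ∈ A} (fix an element i). For n = 25, k = 3: C(24, 2) = 276.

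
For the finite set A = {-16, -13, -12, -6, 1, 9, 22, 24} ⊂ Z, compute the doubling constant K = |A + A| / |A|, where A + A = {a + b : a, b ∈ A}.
K = |A + A| / |A| = 33/8

Enumerate A + A = {a + b : a, b ∈ A}. With |A| = 8, there are |A|^2 = 64 ordered sum pairs; collecting distinct values, A + A = {-32, -29, -28, -26, -25, -24, -22, -19, -18, -15, -12, -11, -7, -5, -4, -3, 2, 3, 6, 8, 9, 10, 11, 12, 16, 18, 23, 25, 31, 33, 44, 46, 48}, so |A + A| = 33. Thus K = 33/8. For comparison, the minimum possible |A + A| over all 8-element sets is 2·8 − 1 = 15 (so min K = 15/8), attained only by arithmetic progressions.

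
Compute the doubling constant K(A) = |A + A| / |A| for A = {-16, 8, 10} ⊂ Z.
K = |A + A| / |A| = 6/3 = 2

Enumerate A + A = {a + b : a, b ∈ A}. With |A| = 3, there are |A|^2 = 9 ordered sum pairs; collecting distinct values, A + A = {-32, -8, -6, 16, 18, 20}, so |A + A| = 6. Thus K = 6/3 = 2. For comparison, the minimum possible |A + A| over all 3-element sets is 2·3 − 1 = 5 (so min K = 5/3), attained only by arithmetic progressions.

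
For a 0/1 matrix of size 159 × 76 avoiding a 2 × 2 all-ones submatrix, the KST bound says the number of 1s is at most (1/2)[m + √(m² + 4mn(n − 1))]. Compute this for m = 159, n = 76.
z(159, 76; 2, 2) ≤ (1/2)[159 + √(159² + 4·159·76·75)] = (1/2)[159 + √3650481] = 1034.8116

Kővári–Sós–Turán: let r_1, ..., r_159 be the row sums and z = Σ r_i the total number of 1s. Each pair of columns can share at most one row with both entries 1 (else a 2×2 all-ones block appears), so Σ_i C(r_i, 2) ≤ C(76, 2) = 2850. By convexity Σ_i C(r_i, 2) ≥ 159·C(z/159, 2) = z(z − 159)/(2·159), giving z² − 159z − 159·76·75 ≤ 0 and hence z ≤ (1/2)[159 + √(25281 + 4·906300)] = (1/2)[159 + √3650481] ≈ (1/2)(159 + 1910.6232) = 1034.8116.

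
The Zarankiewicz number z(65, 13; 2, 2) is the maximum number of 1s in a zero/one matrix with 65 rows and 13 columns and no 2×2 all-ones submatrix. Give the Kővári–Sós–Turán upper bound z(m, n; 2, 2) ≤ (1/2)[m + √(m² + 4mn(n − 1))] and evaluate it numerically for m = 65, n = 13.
z(65, 13; 2, 2) ≤ (1/2)[65 + √(65² + 4·65·13·12)] = (1/2)[65 + √44785] = 138.3123

Kővári–Sós–Turán: let r_1, ..., r_65 be the row sums and z = Σ r_i the total number of 1s. Each pair of columns can share at most one row with both entries 1 (else a 2×2 all-ones block appears), so Σ_i C(r_i, 2) ≤ C(13, 2) = 78. By convexity Σ_i C(r_i, 2) ≥ 65·C(z/65, 2) = z(z − 65)/(2·65), giving z² − 65z − 65·13·12 ≤ 0 and hence z ≤ (1/2)[65 + √(4225 + 4·10140)] = (1/2)[65 + √44785] ≈ (1/2)(65 + 211.6247) = 138.3123.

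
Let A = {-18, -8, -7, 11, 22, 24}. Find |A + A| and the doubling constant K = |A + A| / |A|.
K = |A + A| / |A| = 20/6 = 10/3

Enumerate A + A = {a + b : a, b ∈ A}. With |A| = 6, there are |A|^2 = 36 ordered sum pairs; collecting distinct values, A + A = {-36, -26, -25, -16, -15, -14, -7, 3, 4, 6, 14, 15, 16, 17, 22, 33, 35, 44, 46, 48}, so |A + A| = 20. Thus K = 20/6 = 10/3. For comparison, the minimum possible |A + A| over all 6-element sets is 2·6 − 1 = 11 (so min K = 11/6), attained only by arithmetic progressions.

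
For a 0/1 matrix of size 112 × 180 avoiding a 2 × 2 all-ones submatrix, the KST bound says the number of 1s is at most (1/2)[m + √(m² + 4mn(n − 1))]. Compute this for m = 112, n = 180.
z(112, 180; 2, 2) ≤ (1/2)[112 + √(112² + 4·112·180·179)] = (1/2)[112 + √14447104] = 1956.4673

Kővári–Sós–Turán: let r_1, ..., r_112 be the row sums and z = Σ r_i the total number of 1s. Each pair of columns can share at most one row with both entries 1 (else a 2×2 all-ones block appears), so Σ_i C(r_i, 2) ≤ C(180, 2) = 16110. By convexity Σ_i C(r_i, 2) ≥ 112·C(z/112, 2) = z(z − 112)/(2·112), giving z² − 112z − 112·180·179 ≤ 0 and hence z ≤ (1/2)[112 + √(12544 + 4·3608640)] = (1/2)[112 + √14447104] ≈ (1/2)(112 + 3800.9346) = 1956.4673.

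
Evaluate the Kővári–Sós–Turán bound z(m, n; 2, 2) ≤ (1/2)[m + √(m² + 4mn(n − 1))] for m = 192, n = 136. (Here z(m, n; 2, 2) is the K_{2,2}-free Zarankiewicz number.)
z(192, 136; 2, 2) ≤ (1/2)[192 + √(192² + 4·192·136·135)] = (1/2)[192 + √14137344] = 1975.983

Kővári–Sós–Turán: let r_1, ..., r_192 be the row sums and z = Σ r_i the total number of 1s. Each pair of columns can share at most one row with both entries 1 (else a 2×2 all-ones block appears), so Σ_i C(r_i, 2) ≤ C(136, 2) = 9180. By convexity Σ_i C(r_i, 2) ≥ 192·C(z/192, 2) = z(z − 192)/(2·192), giving z² − 192z − 192·136·135 ≤ 0 and hence z ≤ (1/2)[192 + √(36864 + 4·3525120)] = (1/2)[192 + √14137344] ≈ (1/2)(192 + 3759.966) = 1975.983.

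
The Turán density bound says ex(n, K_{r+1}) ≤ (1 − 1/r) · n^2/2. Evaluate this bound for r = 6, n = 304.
Turán density bound = (5/6) · 304^2/2 = 115520/3 ≈ 38506.6667

Turán's theorem: ex(n, K_{r+1}) is achieved by the complete r-partite Turán graph T(n, r) with parts as balanced as possible, and is at most (1 − 1/r) · n^2/2. For r = 6, n = 304: the density bound is (5/6) · 92416/2 = 115520/3 ≈ 38506.6667. The integer-valued extremum is e(T(304, 6)) = 38506, which is strictly less than the density bound 115520/3 since 6 ∤ 304 (the parts of T(304, 6) cannot all be equal).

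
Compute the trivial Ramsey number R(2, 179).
R(2, 179) = 179

R(2, k) = k for all k ≥ 2: in a 2-colouring of K_k, either some edge is red (a red K_2) or all edges are blue (a blue K_k). And K_{178} coloured all-blue has no blue K_179, so R(2, 179) > 178. Hence R(2, 179) = 179.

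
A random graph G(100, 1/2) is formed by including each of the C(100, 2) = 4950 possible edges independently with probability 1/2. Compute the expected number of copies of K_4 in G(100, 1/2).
E[# K_4] = C(100, 4) · (1/2)^C(4, 2) = 3921225 / 2^6 = 61269.140625

For each 4-subset S of vertices (there are C(100, 4) = 3921225 such S), let X_S = 1 if S induces a K_4 (all C(4, 2) = 6 edges present). Then P(X_S = 1) = (1/2)^6 = 1/64. By linearity of expectation, E[# K_4] = C(100, 4) · (1/2)^6 = 3921225 / 64 = 61269.140625.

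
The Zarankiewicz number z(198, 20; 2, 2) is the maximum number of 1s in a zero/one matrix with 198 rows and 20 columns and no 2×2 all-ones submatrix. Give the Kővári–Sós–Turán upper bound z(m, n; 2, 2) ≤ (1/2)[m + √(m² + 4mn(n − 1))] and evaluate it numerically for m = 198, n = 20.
z(198, 20; 2, 2) ≤ (1/2)[198 + √(198² + 4·198·20·19)] = (1/2)[198 + √340164] = 390.6179

Kővári–Sós–Turán: let r_1, ..., r_198 be the row sums and z = Σ r_i the total number of 1s. Each pair of columns can share at most one row with both entries 1 (else a 2×2 all-ones block appears), so Σ_i C(r_i, 2) ≤ C(20, 2) = 190. By convexity Σ_i C(r_i, 2) ≥ 198·C(z/198, 2) = z(z − 198)/(2·198), giving z² − 198z − 198·20·19 ≤ 0 and hence z ≤ (1/2)[198 + √(39204 + 4·75240)] = (1/2)[198 + √340164] ≈ (1/2)(198 + 583.2358) = 390.6179.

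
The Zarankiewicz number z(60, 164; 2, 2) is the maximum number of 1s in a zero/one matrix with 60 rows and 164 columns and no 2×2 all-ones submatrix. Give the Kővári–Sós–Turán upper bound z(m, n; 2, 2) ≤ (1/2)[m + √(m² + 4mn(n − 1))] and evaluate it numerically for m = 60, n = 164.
z(60, 164; 2, 2) ≤ (1/2)[60 + √(60² + 4·60·164·163)] = (1/2)[60 + √6419280] = 1296.8149

Kővári–Sós–Turán: let r_1, ..., r_60 be the row sums and z = Σ r_i the total number of 1s. Each pair of columns can share at most one row with both entries 1 (else a 2×2 all-ones block appears), so Σ_i C(r_i, 2) ≤ C(164, 2) = 13366. By convexity Σ_i C(r_i, 2) ≥ 60·C(z/60, 2) = z(z − 60)/(2·60), giving z² − 60z − 60·164·163 ≤ 0 and hence z ≤ (1/2)[60 + √(3600 + 4·1603920)] = (1/2)[60 + √6419280] ≈ (1/2)(60 + 2533.6298) = 1296.8149.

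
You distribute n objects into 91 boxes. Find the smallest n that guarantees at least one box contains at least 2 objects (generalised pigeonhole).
n = (2 − 1)·91 + 1 = 92

By the generalised pigeonhole principle, to guarantee some box contains ≥ r objects we need more than (r − 1) · k objects total. Threshold: n = (r − 1) · k + 1. With r = 2 and k = 91: n = 1 · 91 + 1 = 91 + 1 = 92. For n = 91 = 1 · 91, we can put exactly 1 objects in every box, avoiding 2 in any single one — so 92 is tight.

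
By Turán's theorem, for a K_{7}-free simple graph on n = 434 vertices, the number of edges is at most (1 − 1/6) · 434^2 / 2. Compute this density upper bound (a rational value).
Turán density bound = (5/6) · 434^2/2 = 235445/3 ≈ 78481.6667

Turán's theorem: ex(n, K_{r+1}) is achieved by the complete r-partite Turán graph T(n, r) with parts as balanced as possible, and is at most (1 − 1/r) · n^2/2. For r = 6, n = 434: the density bound is (5/6) · 188356/2 = 235445/3 ≈ 78481.6667. The integer-valued extremum is e(T(434, 6)) = 78481, which is strictly less than the density bound 235445/3 since 6 ∤ 434 (the parts of T(434, 6) cannot all be equal).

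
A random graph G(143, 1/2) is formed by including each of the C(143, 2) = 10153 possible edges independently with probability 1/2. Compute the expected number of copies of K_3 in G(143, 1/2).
E[# K_3] = C(143, 3) · (1/2)^C(3, 2) = 477191 / 2^3 = 59648.875

For each 3-subset S of vertices (there are C(143, 3) = 477191 such S), let X_S = 1 if S induces a K_3 (all C(3, 2) = 3 edges present). Then P(X_S = 1) = (1/2)^3 = 1/8. By linearity of expectation, E[# K_3] = C(143, 3) · (1/2)^3 = 477191 / 8 = 59648.875.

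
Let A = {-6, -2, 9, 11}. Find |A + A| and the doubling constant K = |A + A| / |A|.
K = |A + A| / |A| = 10/4 = 5/2

Enumerate A + A = {a + b : a, b ∈ A}. With |A| = 4, there are |A|^2 = 16 ordered sum pairs; collecting distinct values, A + A = {-12, -8, -4, 3, 5, 7, 9, 18, 20, 22}, so |A + A| = 10. Thus K = 10/4 = 5/2. For comparison, the minimum possible |A + A| over all 4-element sets is 2·4 − 1 = 7 (so min K = 7/4), attained only by arithmetic progressions.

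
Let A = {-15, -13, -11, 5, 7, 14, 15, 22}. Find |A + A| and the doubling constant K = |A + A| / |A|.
K = |A + A| / |A| = 32/8 = 4

Enumerate A + A = {a + b : a, b ∈ A}. With |A| = 8, there are |A|^2 = 64 ordered sum pairs; collecting distinct values, A + A = {-30, -28, -26, -24, -22, -10, -8, -6, -4, -1, 0, 1, 2, 3, 4, 7, 9, 10, 11, 12, 14, 19, 20, 21, 22, 27, 28, 29, 30, 36, 37, 44}, so |A + A| = 32. Thus K = 32/8 = 4. For comparison, the minimum possible |A + A| over all 8-element sets is 2·8 − 1 = 15 (so min K = 15/8), attained only by arithmetic progressions.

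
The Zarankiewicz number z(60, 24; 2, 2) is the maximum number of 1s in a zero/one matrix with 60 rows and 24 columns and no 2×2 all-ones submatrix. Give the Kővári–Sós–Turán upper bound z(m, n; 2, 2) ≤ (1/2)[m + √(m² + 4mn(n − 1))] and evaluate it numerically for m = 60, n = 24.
z(60, 24; 2, 2) ≤ (1/2)[60 + √(60² + 4·60·24·23)] = (1/2)[60 + √136080] = 214.4451

Kővári–Sós–Turán: let r_1, ..., r_60 be the row sums and z = Σ r_i the total number of 1s. Each pair of columns can share at most one row with both entries 1 (else a 2×2 all-ones block appears), so Σ_i C(r_i, 2) ≤ C(24, 2) = 276. By convexity Σ_i C(r_i, 2) ≥ 60·C(z/60, 2) = z(z − 60)/(2·60), giving z² − 60z − 60·24·23 ≤ 0 and hence z ≤ (1/2)[60 + √(3600 + 4·33120)] = (1/2)[60 + √136080] ≈ (1/2)(60 + 368.8902) = 214.4451.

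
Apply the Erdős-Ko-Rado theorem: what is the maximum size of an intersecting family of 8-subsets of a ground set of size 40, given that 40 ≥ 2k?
max |F| = C(39, 7) = 15380937

Erdős-Ko-Rado (1961): when n ≥ 2k, max |F| = C(n−1, k−1). The bound is attained by the star {A : i ∈ A} for any fixed i ∈ [n]. Here C(40−1, 8−1) = C(39, 7) = 15380937.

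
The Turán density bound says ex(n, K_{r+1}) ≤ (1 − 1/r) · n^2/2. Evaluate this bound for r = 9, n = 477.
Turán density bound = (8/9) · 477^2/2 = 101124

Turán's theorem: ex(n, K_{r+1}) is achieved by the complete r-partite Turán graph T(n, r) with parts as balanced as possible, and is at most (1 − 1/r) · n^2/2. For r = 9, n = 477: the density bound is (8/9) · 227529/2 = 101124. Since 9 ∣ 477, the Turán graph T(477, 9) has parts of equal size 53, and its edge count e(T(477, 9)) = 101124 attains the density bound exactly.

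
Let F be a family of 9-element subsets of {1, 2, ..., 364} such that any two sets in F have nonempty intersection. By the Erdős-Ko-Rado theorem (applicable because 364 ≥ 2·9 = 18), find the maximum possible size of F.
max |F| = C(363, 8) = 6918310730493657

Erdős-Ko-Rado (1961): when n ≥ 2k, max |F| = C(n−1, k−1). The bound is attained by the star {A : i ∈ A} for any fixed i ∈ [n]. Here C(364−1, 9−1) = C(363, 8) = 6918310730493657.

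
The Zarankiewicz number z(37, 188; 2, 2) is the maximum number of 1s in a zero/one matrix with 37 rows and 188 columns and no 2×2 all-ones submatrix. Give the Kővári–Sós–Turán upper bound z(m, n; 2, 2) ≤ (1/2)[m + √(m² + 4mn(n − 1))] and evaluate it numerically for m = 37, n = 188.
z(37, 188; 2, 2) ≤ (1/2)[37 + √(37² + 4·37·188·187)] = (1/2)[37 + √5204457] = 1159.164

Kővári–Sós–Turán: let r_1, ..., r_37 be the row sums and z = Σ r_i the total number of 1s. Each pair of columns can share at most one row with both entries 1 (else a 2×2 all-ones block appears), so Σ_i C(r_i, 2) ≤ C(188, 2) = 17578. By convexity Σ_i C(r_i, 2) ≥ 37·C(z/37, 2) = z(z − 37)/(2·37), giving z² − 37z − 37·188·187 ≤ 0 and hence z ≤ (1/2)[37 + √(1369 + 4·1300772)] = (1/2)[37 + √5204457] ≈ (1/2)(37 + 2281.3279) = 1159.164.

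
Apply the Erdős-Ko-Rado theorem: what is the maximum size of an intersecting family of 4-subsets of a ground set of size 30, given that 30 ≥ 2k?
max |F| = C(29, 3) = 3654

Erdős-Ko-Rado (1961): when n ≥ 2k, max |F| = C(n−1, k−1). The bound is attained by the star {A : i ∈ A} for any fixed i ∈ [n]. Here C(30−1, 4−1) = C(29, 3) = 3654.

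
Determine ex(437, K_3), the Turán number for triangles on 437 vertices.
ex(437, K_3) = ⌊437^2/4⌋ = 47742

Mantel (1907): a triangle-free graph on n vertices has at most ⌊n^2/4⌋ edges, with equality for the complete bipartite graph K_{⌊n/2⌋, ⌈n/2⌉}. For n = 437: ⌊437^2/4⌋ = ⌊190969/4⌋ = 47742. The extremal graph is K_{218, 219}, which has 218·219 = 47742 edges.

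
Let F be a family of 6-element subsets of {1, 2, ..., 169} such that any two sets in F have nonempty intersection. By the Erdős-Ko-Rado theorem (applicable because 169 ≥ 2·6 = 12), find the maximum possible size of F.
max |F| = C(168, 5) = 1050220248

Erdős-Ko-Rado (1961): when n ≥ 2k, max |F| = C(n−1, k−1). The bound is attained by the star {A : i ∈ A} for any fixed i ∈ [n]. Here C(169−1, 6−1) = C(168, 5) = 1050220248.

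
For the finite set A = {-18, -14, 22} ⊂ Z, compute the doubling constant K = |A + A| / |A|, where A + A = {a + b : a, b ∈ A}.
K = |A + A| / |A| = 6/3 = 2

Enumerate A + A = {a + b : a, b ∈ A}. With |A| = 3, there are |A|^2 = 9 ordered sum pairs; collecting distinct values, A + A = {-36, -32, -28, 4, 8, 44}, so |A + A| = 6. Thus K = 6/3 = 2. For comparison, the minimum possible |A + A| over all 3-element sets is 2·3 − 1 = 5 (so min K = 5/3), attained only by arithmetic progressions.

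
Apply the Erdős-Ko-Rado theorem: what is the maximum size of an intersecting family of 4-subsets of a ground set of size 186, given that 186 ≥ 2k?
max |F| = C(185, 3) = 1038220

Erdős-Ko-Rado (1961): when n ≥ 2k, max |F| = C(n−1, k−1). The bound is attained by the star {A : i ∈ A} for any fixed i ∈ [n]. Here C(186−1, 4−1) = C(185, 3) = 1038220.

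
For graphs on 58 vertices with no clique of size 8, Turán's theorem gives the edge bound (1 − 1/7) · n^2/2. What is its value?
Turán density bound = (6/7) · 58^2/2 = 10092/7 ≈ 1441.7143

Turán's theorem: ex(n, K_{r+1}) is achieved by the complete r-partite Turán graph T(n, r) with parts as balanced as possible, and is at most (1 − 1/r) · n^2/2. For r = 7, n = 58: the density bound is (6/7) · 3364/2 = 10092/7 ≈ 1441.7143. The integer-valued extremum is e(T(58, 7)) = 1441, which is strictly less than the density bound 10092/7 since 7 ∤ 58 (the parts of T(58, 7) cannot all be equal).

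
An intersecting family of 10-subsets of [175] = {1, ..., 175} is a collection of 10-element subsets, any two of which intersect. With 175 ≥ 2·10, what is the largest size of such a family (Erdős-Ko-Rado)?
max |F| = C(174, 9) = 326457268665034

Erdős-Ko-Rado (1961): when n ≥ 2k, max |F| = C(n−1, k−1). The bound is attained by the star {A : i ∈ A} for any fixed i ∈ [n]. Here C(175−1, 10−1) = C(174, 9) = 326457268665034.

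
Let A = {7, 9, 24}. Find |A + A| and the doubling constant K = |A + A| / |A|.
K = |A + A| / |A| = 6/3 = 2

Enumerate A + A = {a + b : a, b ∈ A}. With |A| = 3, there are |A|^2 = 9 ordered sum pairs; collecting distinct values, A + A = {14, 16, 18, 31, 33, 48}, so |A + A| = 6. Thus K = 6/3 = 2. For comparison, the minimum possible |A + A| over all 3-element sets is 2·3 − 1 = 5 (so min K = 5/3), attained only by arithmetic progressions.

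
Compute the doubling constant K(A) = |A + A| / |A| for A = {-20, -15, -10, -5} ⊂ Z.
K = |A + A| / |A| = 7/4

Enumerate A + A = {a + b : a, b ∈ A}. With |A| = 4, there are |A|^2 = 16 ordered sum pairs; collecting distinct values, A + A = {-40, -35, -30, -25, -20, -15, -10}, so |A + A| = 7. Thus K = 7/4. Here |A + A| = 2|A| − 1 = 7, the minimum possible — so K = 7/4 is minimal, which holds iff A is an arithmetic progression.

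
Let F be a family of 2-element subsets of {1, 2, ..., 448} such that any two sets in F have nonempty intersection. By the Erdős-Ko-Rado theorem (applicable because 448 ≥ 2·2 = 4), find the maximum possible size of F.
max |F| = C(447, 1) = 447

Erdős-Ko-Rado (1961): when n ≥ 2k, max |F| = C(n−1, k−1). The bound is attained by the star {A : i ∈ A} for any fixed i ∈ [n]. Here C(448−1, 2−1) = C(447, 1) = 447.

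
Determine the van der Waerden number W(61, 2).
W(61, 2) = 61 + 1 = 62

A 2-term AP is any pair of integers, so a monochromatic 2-AP exists iff some colour is used at least twice. With 61 colours, the colouring i ↦ i on {1, ..., 61} uses each colour once, avoiding any monochromatic pair, so W(61, 2) > 61. For {1, ..., 62}, pigeonhole forces two integers of the same colour, which form a monochromatic 2-AP. Hence W(61, 2) = 62.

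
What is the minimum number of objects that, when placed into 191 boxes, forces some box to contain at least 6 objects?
n = (6 − 1)·191 + 1 = 956

By the generalised pigeonhole principle, to guarantee some box contains ≥ r objects we need more than (r − 1) · k objects total. Threshold: n = (r − 1) · k + 1. With r = 6 and k = 191: n = 5 · 191 + 1 = 955 + 1 = 956. For n = 955 = 5 · 191, we can put exactly 5 objects in every box, avoiding 6 in any single one — so 956 is tight.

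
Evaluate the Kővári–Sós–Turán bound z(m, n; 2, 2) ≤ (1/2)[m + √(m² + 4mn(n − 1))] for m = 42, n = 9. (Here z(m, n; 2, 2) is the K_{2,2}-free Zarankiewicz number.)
z(42, 9; 2, 2) ≤ (1/2)[42 + √(42² + 4·42·9·8)] = (1/2)[42 + √13860] = 79.8643

Kővári–Sós–Turán: let r_1, ..., r_42 be the row sums and z = Σ r_i the total number of 1s. Each pair of columns can share at most one row with both entries 1 (else a 2×2 all-ones block appears), so Σ_i C(r_i, 2) ≤ C(9, 2) = 36. By convexity Σ_i C(r_i, 2) ≥ 42·C(z/42, 2) = z(z − 42)/(2·42), giving z² − 42z − 42·9·8 ≤ 0 and hence z ≤ (1/2)[42 + √(1764 + 4·3024)] = (1/2)[42 + √13860] ≈ (1/2)(42 + 117.7285) = 79.8643.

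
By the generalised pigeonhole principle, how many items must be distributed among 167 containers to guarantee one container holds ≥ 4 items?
n = (4 − 1)·167 + 1 = 502

By the generalised pigeonhole principle, to guarantee some box contains ≥ r objects we need more than (r − 1) · k objects total. Threshold: n = (r − 1) · k + 1. With r = 4 and k = 167: n = 3 · 167 + 1 = 501 + 1 = 502. For n = 501 = 3 · 167, we can put exactly 3 objects in every box, avoiding 4 in any single one — so 502 is tight.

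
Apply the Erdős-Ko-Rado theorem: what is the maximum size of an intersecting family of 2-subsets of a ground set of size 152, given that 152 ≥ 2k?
max |F| = C(151, 1) = 151

The Erdős-Ko-Rado theorem states: for n ≥ 2k, an intersecting family of k-subsets of an n-element set has size at most C(n − 1, k − 1), with equality for 'star' families {A ⊆ [n] : |A| = k, i ∈ A} (fix an element i). For n = 152, k = 2: C(151, 1) = 151.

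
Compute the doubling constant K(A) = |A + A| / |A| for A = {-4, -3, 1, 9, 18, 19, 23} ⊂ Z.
K = |A + A| / |A| = 25/7

Enumerate A + A = {a + b : a, b ∈ A}. With |A| = 7, there are |A|^2 = 49 ordered sum pairs; collecting distinct values, A + A = {-8, -7, -6, -3, -2, 2, 5, 6, 10, 14, 15, 16, 18, 19, 20, 24, 27, 28, 32, 36, 37, 38, 41, 42, 46}, so |A + A| = 25. Thus K = 25/7. For comparison, the minimum possible |A + A| over all 7-element sets is 2·7 − 1 = 13 (so min K = 13/7), attained only by arithmetic progressions.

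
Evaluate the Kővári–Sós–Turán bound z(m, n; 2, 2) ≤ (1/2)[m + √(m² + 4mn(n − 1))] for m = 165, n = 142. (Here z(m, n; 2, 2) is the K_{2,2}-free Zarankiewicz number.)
z(165, 142; 2, 2) ≤ (1/2)[165 + √(165² + 4·165·142·141)] = (1/2)[165 + √13241745] = 1901.9604

Kővári–Sós–Turán: let r_1, ..., r_165 be the row sums and z = Σ r_i the total number of 1s. Each pair of columns can share at most one row with both entries 1 (else a 2×2 all-ones block appears), so Σ_i C(r_i, 2) ≤ C(142, 2) = 10011. By convexity Σ_i C(r_i, 2) ≥ 165·C(z/165, 2) = z(z − 165)/(2·165), giving z² − 165z − 165·142·141 ≤ 0 and hence z ≤ (1/2)[165 + √(27225 + 4·3303630)] = (1/2)[165 + √13241745] ≈ (1/2)(165 + 3638.9209) = 1901.9604.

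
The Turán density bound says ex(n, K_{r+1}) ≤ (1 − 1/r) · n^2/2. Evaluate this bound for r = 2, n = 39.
Turán density bound = (1/2) · 39^2/2 = 1521/4 ≈ 380.25

Turán's theorem: ex(n, K_{r+1}) is achieved by the complete r-partite Turán graph T(n, r) with parts as balanced as possible, and is at most (1 − 1/r) · n^2/2. For r = 2, n = 39: the density bound is (1/2) · 1521/2 = 1521/4 ≈ 380.25. The integer-valued extremum is e(T(39, 2)) = 380, which is strictly less than the density bound 1521/4 since 2 ∤ 39 (the parts of T(39, 2) cannot all be equal).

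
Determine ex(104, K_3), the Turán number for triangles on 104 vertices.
ex(104, K_3) = ⌊104^2/4⌋ = 2704

Mantel (1907): a triangle-free graph on n vertices has at most ⌊n^2/4⌋ edges, with equality for the complete bipartite graph K_{⌊n/2⌋, ⌈n/2⌉}. For n = 104: ⌊104^2/4⌋ = ⌊10816/4⌋ = 2704. The extremal graph is K_{52, 52}, which has 52·52 = 2704 edges.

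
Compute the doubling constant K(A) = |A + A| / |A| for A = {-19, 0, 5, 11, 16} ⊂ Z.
K = |A + A| / |A| = 14/5

Enumerate A + A = {a + b : a, b ∈ A}. With |A| = 5, there are |A|^2 = 25 ordered sum pairs; collecting distinct values, A + A = {-38, -19, -14, -8, -3, 0, 5, 10, 11, 16, 21, 22, 27, 32}, so |A + A| = 14. Thus K = 14/5. For comparison, the minimum possible |A + A| over all 5-element sets is 2·5 − 1 = 9 (so min K = 9/5), attained only by arithmetic progressions.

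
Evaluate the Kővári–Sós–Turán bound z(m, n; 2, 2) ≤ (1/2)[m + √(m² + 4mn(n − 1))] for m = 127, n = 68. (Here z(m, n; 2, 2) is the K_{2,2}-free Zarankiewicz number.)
z(127, 68; 2, 2) ≤ (1/2)[127 + √(127² + 4·127·68·67)] = (1/2)[127 + √2330577] = 826.8114

Kővári–Sós–Turán: let r_1, ..., r_127 be the row sums and z = Σ r_i the total number of 1s. Each pair of columns can share at most one row with both entries 1 (else a 2×2 all-ones block appears), so Σ_i C(r_i, 2) ≤ C(68, 2) = 2278. By convexity Σ_i C(r_i, 2) ≥ 127·C(z/127, 2) = z(z − 127)/(2·127), giving z² − 127z − 127·68·67 ≤ 0 and hence z ≤ (1/2)[127 + √(16129 + 4·578612)] = (1/2)[127 + √2330577] ≈ (1/2)(127 + 1526.6227) = 826.8114.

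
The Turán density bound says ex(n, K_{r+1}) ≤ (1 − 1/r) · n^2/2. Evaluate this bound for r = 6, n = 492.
Turán density bound = (5/6) · 492^2/2 = 100860

Turán's theorem: ex(n, K_{r+1}) is achieved by the complete r-partite Turán graph T(n, r) with parts as balanced as possible, and is at most (1 − 1/r) · n^2/2. For r = 6, n = 492: the density bound is (5/6) · 242064/2 = 100860. Since 6 ∣ 492, the Turán graph T(492, 6) has parts of equal size 82, and its edge count e(T(492, 6)) = 100860 attains the density bound exactly.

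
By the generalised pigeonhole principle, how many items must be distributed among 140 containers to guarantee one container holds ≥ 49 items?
n = (49 − 1)·140 + 1 = 6721

By the generalised pigeonhole principle, to guarantee some box contains ≥ r objects we need more than (r − 1) · k objects total. Threshold: n = (r − 1) · k + 1. With r = 49 and k = 140: n = 48 · 140 + 1 = 6720 + 1 = 6721. For n = 6720 = 48 · 140, we can put exactly 48 objects in every box, avoiding 49 in any single one — so 6721 is tight.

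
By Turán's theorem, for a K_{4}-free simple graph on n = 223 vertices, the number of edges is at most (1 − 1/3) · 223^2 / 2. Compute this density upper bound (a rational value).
Turán density bound = (2/3) · 223^2/2 = 49729/3 ≈ 16576.3333

Turán's theorem: ex(n, K_{r+1}) is achieved by the complete r-partite Turán graph T(n, r) with parts as balanced as possible, and is at most (1 − 1/r) · n^2/2. For r = 3, n = 223: the density bound is (2/3) · 49729/2 = 49729/3 ≈ 16576.3333. The integer-valued extremum is e(T(223, 3)) = 16576, which is strictly less than the density bound 49729/3 since 3 ∤ 223 (the parts of T(223, 3) cannot all be equal).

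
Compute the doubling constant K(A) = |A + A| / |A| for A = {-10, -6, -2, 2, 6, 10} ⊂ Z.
K = |A + A| / |A| = 11/6

Enumerate A + A = {a + b : a, b ∈ A}. With |A| = 6, there are |A|^2 = 36 ordered sum pairs; collecting distinct values, A + A = {-20, -16, -12, -8, -4, 0, 4, 8, 12, 16, 20}, so |A + A| = 11. Thus K = 11/6. Here |A + A| = 2|A| − 1 = 11, the minimum possible — so K = 11/6 is minimal, which holds iff A is an arithmetic progression.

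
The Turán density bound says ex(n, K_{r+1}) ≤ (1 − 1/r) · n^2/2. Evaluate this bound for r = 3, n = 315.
Turán density bound = (2/3) · 315^2/2 = 33075

Turán's theorem: ex(n, K_{r+1}) is achieved by the complete r-partite Turán graph T(n, r) with parts as balanced as possible, and is at most (1 − 1/r) · n^2/2. For r = 3, n = 315: the density bound is (2/3) · 99225/2 = 33075. Since 3 ∣ 315, the Turán graph T(315, 3) has parts of equal size 105, and its edge count e(T(315, 3)) = 33075 attains the density bound exactly.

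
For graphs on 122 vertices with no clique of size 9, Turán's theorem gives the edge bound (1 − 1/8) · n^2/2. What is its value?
Turán density bound = (7/8) · 122^2/2 = 26047/4 ≈ 6511.75

Turán's theorem: ex(n, K_{r+1}) is achieved by the complete r-partite Turán graph T(n, r) with parts as balanced as possible, and is at most (1 − 1/r) · n^2/2. For r = 8, n = 122: the density bound is (7/8) · 14884/2 = 26047/4 ≈ 6511.75. The integer-valued extremum is e(T(122, 8)) = 6511, which is strictly less than the density bound 26047/4 since 8 ∤ 122 (the parts of T(122, 8) cannot all be equal).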